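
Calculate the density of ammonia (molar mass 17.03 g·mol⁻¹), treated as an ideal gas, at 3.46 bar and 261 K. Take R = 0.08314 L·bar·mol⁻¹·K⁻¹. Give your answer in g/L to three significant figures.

ρ ≈ 2.72 g/L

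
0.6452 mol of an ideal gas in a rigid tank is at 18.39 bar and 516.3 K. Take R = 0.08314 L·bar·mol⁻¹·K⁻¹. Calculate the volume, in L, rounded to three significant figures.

PV = nRT ⇒ V = nRT/P = (0.6452 × 0.08314 × 516.3) / 18.39

V ≈ 1.51 L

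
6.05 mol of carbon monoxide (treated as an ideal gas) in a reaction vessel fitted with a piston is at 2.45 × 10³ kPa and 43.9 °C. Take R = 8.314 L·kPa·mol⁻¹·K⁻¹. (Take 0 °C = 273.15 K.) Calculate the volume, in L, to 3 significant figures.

Convert: T = 317.05 K.
PV = nRT ⇒ V = nRT/P = (6.05 × 8.314 × 317.05) / 2.45e+03

V ≈ 6.51 L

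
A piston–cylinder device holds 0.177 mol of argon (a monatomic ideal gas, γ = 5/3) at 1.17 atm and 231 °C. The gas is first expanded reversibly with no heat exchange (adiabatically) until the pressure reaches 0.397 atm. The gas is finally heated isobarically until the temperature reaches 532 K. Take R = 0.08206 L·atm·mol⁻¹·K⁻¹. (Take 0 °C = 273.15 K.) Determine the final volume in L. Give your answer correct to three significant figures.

Convert: T₁ = 504.1 K.
From PV = nRT: V₁ = nRT₁/P₁ = 6.259 L.
Adiabatic (γ = 5/3), T V^(γ−1) and P V^γ constant: T₂ = T₁·(P₂/P₁)^((γ−1)/γ) = 327.2 K; V₂ = V₁·(P₁/P₂)^(1/γ) = 11.97 L.
P constant ⇒ V ∝ T: P₃ = P₂; V₃ = V₂·(T₃/T₂) = 19.46 L.

V₃ ≈ 19.5 L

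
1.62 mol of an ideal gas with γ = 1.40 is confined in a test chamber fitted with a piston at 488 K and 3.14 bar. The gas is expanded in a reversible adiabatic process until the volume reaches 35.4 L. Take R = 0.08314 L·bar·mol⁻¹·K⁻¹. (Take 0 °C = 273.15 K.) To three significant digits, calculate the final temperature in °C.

T₂ ≈ 122 °C

From PV = nRT: V₁ = nRT₁/P₁ = 20.93 L.
Reversible adiabatic, γ = 1.40: T₂ = T₁·(V₁/V₂)^(γ−1) = 395.5 K; P₂ = P₁·(V₁/V₂)^γ = 1.505 bar.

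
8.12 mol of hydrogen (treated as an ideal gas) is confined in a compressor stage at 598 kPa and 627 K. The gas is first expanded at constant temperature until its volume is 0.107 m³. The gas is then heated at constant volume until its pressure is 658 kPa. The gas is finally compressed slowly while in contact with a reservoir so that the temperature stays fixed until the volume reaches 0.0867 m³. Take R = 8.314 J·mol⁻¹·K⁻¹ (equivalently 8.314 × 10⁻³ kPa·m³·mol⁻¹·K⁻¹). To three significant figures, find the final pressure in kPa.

P₄ ≈ 812 kPa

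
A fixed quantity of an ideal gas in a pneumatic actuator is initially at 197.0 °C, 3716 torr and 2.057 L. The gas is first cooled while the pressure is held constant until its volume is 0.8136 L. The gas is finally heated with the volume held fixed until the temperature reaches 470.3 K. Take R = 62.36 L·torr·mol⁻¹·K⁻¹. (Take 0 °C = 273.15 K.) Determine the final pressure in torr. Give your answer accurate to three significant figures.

Convert: T₁ = 470.1 K.
P constant ⇒ V ∝ T: P₂ = P₁; T₂ = T₁·(V₂/V₁) = 186.0 K.
V constant ⇒ P ∝ T: V₃ = V₂; P₃ = P₂·(T₃/T₂) = 9398 torr.

P₃ ≈ 9.40e+03 torr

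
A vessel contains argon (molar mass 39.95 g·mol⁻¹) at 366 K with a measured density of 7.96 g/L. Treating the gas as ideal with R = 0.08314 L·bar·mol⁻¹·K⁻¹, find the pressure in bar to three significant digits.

P ≈ 6.06 bar

ρ = PM/(RT) ⇒ P = ρRT/M = (7.96 × 0.08314 × 366.0) / 39.95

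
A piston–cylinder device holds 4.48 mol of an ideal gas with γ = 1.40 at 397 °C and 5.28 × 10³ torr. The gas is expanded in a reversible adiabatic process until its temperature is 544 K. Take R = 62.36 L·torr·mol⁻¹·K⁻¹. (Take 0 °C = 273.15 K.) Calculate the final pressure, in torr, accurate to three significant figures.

Convert: T₁ = 670.1 K.
From PV = nRT: V₁ = nRT₁/P₁ = 35.46 L.
Reversible adiabatic, γ = 1.40: P₂ = P₁·(T₂/T₁)^(γ/(γ−1)) = 2545 torr; V₂ = V₁·(T₁/T₂)^(1/(γ−1)) = 59.72 L.

P₂ ≈ 2.54e+03 torr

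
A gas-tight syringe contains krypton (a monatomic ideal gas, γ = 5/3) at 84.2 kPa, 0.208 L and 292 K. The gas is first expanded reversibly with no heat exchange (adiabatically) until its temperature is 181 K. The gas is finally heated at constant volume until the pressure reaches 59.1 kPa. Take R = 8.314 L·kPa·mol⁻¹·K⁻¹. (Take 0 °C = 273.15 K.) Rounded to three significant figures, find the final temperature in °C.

T₃ ≈ 147 °C

Adiabatic (γ = 5/3), T V^(γ−1) and P V^γ constant: P₂ = P₁·(T₂/T₁)^(γ/(γ−1)) = 25.47 kPa; V₂ = V₁·(T₁/T₂)^(1/(γ−1)) = 0.4262 L.
Isochoric, so P/T is constant: V₃ = V₂; T₃ = T₂·(P₃/P₂) = 420.0 K.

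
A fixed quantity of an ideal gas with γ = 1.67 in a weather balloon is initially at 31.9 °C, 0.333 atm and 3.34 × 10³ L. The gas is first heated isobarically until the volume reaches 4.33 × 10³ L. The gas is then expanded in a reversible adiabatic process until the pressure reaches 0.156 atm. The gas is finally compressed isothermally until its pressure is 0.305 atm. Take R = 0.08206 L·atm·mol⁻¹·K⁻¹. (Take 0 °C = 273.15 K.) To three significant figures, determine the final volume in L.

V₄ ≈ 3.49e+03 L

Convert: T₁ = 305.0 K.
Isobaric, so V/T is constant: P₂ = P₁; T₂ = T₁·(V₂/V₁) = 395.5 K.
Adiabatic (γ = 1.67), T V^(γ−1) and P V^γ constant: T₃ = T₂·(P₃/P₂)^((γ−1)/γ) = 291.7 K; V₃ = V₂·(P₂/P₃)^(1/γ) = 6818 L.
T constant ⇒ Boyle's law P V = const: T₄ = T₃; V₄ = V₃·(P₃/P₄) = 3487 L.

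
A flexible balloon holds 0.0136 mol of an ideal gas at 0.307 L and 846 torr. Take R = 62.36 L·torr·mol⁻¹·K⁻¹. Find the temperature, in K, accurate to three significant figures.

T ≈ 306 K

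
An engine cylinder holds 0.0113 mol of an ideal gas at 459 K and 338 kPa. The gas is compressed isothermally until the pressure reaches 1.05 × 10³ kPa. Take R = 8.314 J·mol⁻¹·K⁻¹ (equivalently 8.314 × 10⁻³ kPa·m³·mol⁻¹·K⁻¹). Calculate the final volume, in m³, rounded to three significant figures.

From PV = nRT: V₁ = nRT₁/P₁ = 0.0001276 m³.
Isothermal, so P V is constant: T₂ = T₁; V₂ = V₁·(P₁/P₂) = 4.107e-05 m³.

V₂ ≈ 4.11e-05 m³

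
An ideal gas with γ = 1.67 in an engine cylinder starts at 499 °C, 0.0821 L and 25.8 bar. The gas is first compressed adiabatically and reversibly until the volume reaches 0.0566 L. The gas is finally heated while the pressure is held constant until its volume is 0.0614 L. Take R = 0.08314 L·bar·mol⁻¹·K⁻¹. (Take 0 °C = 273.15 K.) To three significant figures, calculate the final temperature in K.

Convert: T₁ = 772.1 K.
Reversible adiabatic, γ = 1.67: T₂ = T₁·(V₁/V₂)^(γ−1) = 990.7 K; P₂ = P₁·(V₁/V₂)^γ = 48.01 bar.
Isobaric, so V/T is constant: P₃ = P₂; T₃ = T₂·(V₃/V₂) = 1075 K.

T₃ ≈ 1.07e+03 K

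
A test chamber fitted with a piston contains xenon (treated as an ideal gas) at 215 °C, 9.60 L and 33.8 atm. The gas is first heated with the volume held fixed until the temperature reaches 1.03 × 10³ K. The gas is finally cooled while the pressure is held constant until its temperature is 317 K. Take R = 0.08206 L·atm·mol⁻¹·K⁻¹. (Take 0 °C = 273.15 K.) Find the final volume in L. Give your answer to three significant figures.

V₃ ≈ 2.95 L

Convert: T₁ = 488.1 K.
V constant ⇒ P ∝ T: V₂ = V₁; P₂ = P₁·(T₂/T₁) = 71.32 atm.
Isobaric, so V/T is constant: P₃ = P₂; V₃ = V₂·(T₃/T₂) = 2.955 L.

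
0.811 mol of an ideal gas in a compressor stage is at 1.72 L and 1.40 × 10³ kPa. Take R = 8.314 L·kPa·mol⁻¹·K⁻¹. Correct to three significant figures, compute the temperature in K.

T ≈ 357 K

PV = nRT ⇒ T = PV/(nR) = (1.40e+03 × 1.72) / (0.811 × 8.314)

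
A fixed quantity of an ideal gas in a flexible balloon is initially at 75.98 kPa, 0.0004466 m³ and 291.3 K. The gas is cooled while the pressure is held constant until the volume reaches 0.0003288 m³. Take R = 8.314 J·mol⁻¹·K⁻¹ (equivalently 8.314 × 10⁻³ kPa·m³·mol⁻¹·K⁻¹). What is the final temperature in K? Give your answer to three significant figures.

P constant ⇒ V ∝ T: P₂ = P₁; T₂ = T₁·(V₂/V₁) = 214.5 K.

T₂ ≈ 214 K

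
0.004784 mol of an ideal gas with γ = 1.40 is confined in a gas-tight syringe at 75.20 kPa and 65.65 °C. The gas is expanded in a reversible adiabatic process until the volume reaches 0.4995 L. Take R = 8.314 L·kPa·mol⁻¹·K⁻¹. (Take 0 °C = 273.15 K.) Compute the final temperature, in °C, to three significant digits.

T₂ ≈ -48.3 °C

Convert: T₁ = 338.8 K.
From PV = nRT: V₁ = nRT₁/P₁ = 0.1792 L.
Adiabatic (γ = 1.40), T V^(γ−1) and P V^γ constant: T₂ = T₁·(V₁/V₂)^(γ−1) = 224.8 K; P₂ = P₁·(V₁/V₂)^γ = 17.90 kPa.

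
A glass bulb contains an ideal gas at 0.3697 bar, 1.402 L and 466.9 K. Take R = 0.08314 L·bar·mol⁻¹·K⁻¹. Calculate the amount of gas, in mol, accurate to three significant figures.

PV = nRT ⇒ n = PV/(RT) = (0.3697 × 1.402) / (0.08314 × 466.9)

n ≈ 0.0134 mol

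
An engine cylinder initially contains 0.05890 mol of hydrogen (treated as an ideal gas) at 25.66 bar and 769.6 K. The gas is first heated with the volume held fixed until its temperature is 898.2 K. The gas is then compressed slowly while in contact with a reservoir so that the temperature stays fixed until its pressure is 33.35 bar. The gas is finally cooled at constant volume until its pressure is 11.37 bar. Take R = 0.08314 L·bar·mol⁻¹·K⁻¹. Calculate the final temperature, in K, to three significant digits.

T₄ ≈ 306 K

From PV = nRT: V₁ = nRT₁/P₁ = 0.1469 L.
V constant ⇒ P ∝ T: V₂ = V₁; P₂ = P₁·(T₂/T₁) = 29.95 bar.
T constant ⇒ Boyle's law P V = const: T₃ = T₂; V₃ = V₂·(P₂/P₃) = 0.1319 L.
Isochoric, so P/T is constant: V₄ = V₃; T₄ = T₃·(P₄/P₃) = 306.2 K.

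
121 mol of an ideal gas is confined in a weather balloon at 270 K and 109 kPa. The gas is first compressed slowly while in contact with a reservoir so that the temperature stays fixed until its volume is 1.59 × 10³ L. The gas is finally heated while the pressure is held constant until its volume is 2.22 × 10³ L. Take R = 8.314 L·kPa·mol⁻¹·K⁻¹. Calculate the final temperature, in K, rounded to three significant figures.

From PV = nRT: V₁ = nRT₁/P₁ = 2492 L.
Isothermal, so P V is constant: T₂ = T₁; P₂ = P₁·(V₁/V₂) = 170.8 kPa.
P constant ⇒ V ∝ T: P₃ = P₂; T₃ = T₂·(V₃/V₂) = 377.0 K.

T₃ ≈ 377 K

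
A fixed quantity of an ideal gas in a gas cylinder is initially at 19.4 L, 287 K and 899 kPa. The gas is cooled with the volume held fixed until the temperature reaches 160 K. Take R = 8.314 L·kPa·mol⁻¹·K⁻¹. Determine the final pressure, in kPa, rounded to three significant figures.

V constant ⇒ P ∝ T: V₂ = V₁; P₂ = P₁·(T₂/T₁) = 501.2 kPa.

P₂ ≈ 501 kPa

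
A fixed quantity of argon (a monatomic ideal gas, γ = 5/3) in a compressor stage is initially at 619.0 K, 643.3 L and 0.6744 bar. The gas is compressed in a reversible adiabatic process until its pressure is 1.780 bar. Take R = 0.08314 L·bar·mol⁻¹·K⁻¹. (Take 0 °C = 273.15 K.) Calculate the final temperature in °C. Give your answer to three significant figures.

T₂ ≈ 639 °C

Reversible adiabatic, γ = 5/3: T₂ = T₁·(P₂/P₁)^((γ−1)/γ) = 912.6 K; V₂ = V₁·(P₁/P₂)^(1/γ) = 359.3 L.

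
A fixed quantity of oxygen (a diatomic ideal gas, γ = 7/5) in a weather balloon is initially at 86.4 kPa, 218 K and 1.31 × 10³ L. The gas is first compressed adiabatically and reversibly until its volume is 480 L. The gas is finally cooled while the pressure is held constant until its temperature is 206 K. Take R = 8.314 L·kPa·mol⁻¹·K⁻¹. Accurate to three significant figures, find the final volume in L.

Reversible adiabatic, γ = 7/5: T₂ = T₁·(V₁/V₂)^(γ−1) = 325.7 K; P₂ = P₁·(V₁/V₂)^γ = 352.3 kPa.
Isobaric, so V/T is constant: P₃ = P₂; V₃ = V₂·(T₃/T₂) = 303.6 L.

V₃ ≈ 304 L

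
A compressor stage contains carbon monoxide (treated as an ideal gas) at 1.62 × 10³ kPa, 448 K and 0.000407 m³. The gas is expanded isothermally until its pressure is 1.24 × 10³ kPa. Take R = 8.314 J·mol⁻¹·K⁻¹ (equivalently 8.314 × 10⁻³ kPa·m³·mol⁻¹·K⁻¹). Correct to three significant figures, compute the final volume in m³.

V₂ ≈ 0.000532 m³

T constant ⇒ Boyle's law P V = const: T₂ = T₁; V₂ = V₁·(P₁/P₂) = 0.0005317 m³.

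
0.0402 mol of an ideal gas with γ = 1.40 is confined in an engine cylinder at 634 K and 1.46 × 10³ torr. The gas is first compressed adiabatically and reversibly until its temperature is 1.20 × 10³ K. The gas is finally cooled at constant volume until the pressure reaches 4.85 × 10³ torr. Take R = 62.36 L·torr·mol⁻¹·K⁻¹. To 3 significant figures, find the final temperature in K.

From PV = nRT: V₁ = nRT₁/P₁ = 1.089 L.
Reversible adiabatic, γ = 1.40: P₂ = P₁·(T₂/T₁)^(γ/(γ−1)) = 1.362e+04 torr; V₂ = V₁·(T₁/T₂)^(1/(γ−1)) = 0.2209 L.
V constant ⇒ P ∝ T: V₃ = V₂; T₃ = T₂·(P₃/P₂) = 427.3 K.

T₃ ≈ 427 K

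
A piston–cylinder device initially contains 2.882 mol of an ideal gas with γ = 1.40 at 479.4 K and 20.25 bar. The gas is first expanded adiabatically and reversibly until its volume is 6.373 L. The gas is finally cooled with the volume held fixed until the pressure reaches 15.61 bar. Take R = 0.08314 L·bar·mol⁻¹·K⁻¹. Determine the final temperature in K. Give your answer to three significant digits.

T₃ ≈ 415 K

From PV = nRT: V₁ = nRT₁/P₁ = 5.673 L.
Adiabatic (γ = 1.40), T V^(γ−1) and P V^γ constant: T₂ = T₁·(V₁/V₂)^(γ−1) = 457.6 K; P₂ = P₁·(V₁/V₂)^γ = 17.20 bar.
Isochoric, so P/T is constant: V₃ = V₂; T₃ = T₂·(P₃/P₂) = 415.2 K.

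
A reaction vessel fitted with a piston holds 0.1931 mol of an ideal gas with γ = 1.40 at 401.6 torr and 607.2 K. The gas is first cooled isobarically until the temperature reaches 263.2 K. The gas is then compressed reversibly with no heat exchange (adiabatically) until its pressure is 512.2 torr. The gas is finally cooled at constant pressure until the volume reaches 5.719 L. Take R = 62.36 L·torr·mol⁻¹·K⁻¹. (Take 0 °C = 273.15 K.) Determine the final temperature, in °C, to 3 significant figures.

T₄ ≈ -29.9 °C

From PV = nRT: V₁ = nRT₁/P₁ = 18.21 L.
Isobaric, so V/T is constant: P₂ = P₁; V₂ = V₁·(T₂/T₁) = 7.892 L.
Reversible adiabatic, γ = 1.40: T₃ = T₂·(P₃/P₂)^((γ−1)/γ) = 282.1 K; V₃ = V₂·(P₂/P₃)^(1/γ) = 6.633 L.
P constant ⇒ V ∝ T: P₄ = P₃; T₄ = T₃·(V₄/V₃) = 243.3 K.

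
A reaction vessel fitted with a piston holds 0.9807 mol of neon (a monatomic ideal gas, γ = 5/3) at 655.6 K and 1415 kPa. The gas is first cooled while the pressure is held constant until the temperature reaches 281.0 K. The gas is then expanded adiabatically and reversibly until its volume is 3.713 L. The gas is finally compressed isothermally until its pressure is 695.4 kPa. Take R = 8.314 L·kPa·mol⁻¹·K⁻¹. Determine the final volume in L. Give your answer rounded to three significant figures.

V₄ ≈ 1.89 L

From PV = nRT: V₁ = nRT₁/P₁ = 3.778 L.
P constant ⇒ V ∝ T: P₂ = P₁; V₂ = V₁·(T₂/T₁) = 1.619 L.
Reversible adiabatic, γ = 5/3: T₃ = T₂·(V₂/V₃)^(γ−1) = 161.6 K; P₃ = P₂·(V₂/V₃)^γ = 354.8 kPa.
T constant ⇒ Boyle's law P V = const: T₄ = T₃; V₄ = V₃·(P₃/P₄) = 1.895 L.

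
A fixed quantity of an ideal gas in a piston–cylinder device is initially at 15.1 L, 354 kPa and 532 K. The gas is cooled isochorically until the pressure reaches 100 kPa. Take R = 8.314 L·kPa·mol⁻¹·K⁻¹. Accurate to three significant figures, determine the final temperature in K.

Isochoric, so P/T is constant: V₂ = V₁; T₂ = T₁·(P₂/P₁) = 150.3 K.

T₂ ≈ 150 K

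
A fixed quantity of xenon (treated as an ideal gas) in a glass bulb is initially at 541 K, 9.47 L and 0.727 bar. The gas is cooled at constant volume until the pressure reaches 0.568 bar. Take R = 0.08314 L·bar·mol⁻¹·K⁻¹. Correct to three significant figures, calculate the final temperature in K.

T₂ ≈ 423 K

V constant ⇒ P ∝ T: V₂ = V₁; T₂ = T₁·(P₂/P₁) = 422.7 K.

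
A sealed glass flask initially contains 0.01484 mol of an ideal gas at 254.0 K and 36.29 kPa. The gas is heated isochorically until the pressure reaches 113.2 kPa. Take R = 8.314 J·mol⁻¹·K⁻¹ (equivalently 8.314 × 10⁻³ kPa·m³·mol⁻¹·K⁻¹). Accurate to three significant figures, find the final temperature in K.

T₂ ≈ 792 K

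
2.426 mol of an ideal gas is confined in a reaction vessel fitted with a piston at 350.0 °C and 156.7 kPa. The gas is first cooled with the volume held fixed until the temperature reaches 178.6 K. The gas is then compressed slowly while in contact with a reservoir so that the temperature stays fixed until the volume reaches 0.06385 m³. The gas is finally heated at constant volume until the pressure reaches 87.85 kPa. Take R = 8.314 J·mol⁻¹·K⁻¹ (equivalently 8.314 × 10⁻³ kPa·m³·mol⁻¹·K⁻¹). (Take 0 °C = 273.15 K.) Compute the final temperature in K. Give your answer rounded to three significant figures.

T₄ ≈ 278 K

Convert: T₁ = 623.1 K.
From PV = nRT: V₁ = nRT₁/P₁ = 0.08021 m³.
V constant ⇒ P ∝ T: V₂ = V₁; P₂ = P₁·(T₂/T₁) = 44.91 kPa.
Isothermal, so P V is constant: T₃ = T₂; P₃ = P₂·(V₂/V₃) = 56.42 kPa.
Isochoric, so P/T is constant: V₄ = V₃; T₄ = T₃·(P₄/P₃) = 278.1 K.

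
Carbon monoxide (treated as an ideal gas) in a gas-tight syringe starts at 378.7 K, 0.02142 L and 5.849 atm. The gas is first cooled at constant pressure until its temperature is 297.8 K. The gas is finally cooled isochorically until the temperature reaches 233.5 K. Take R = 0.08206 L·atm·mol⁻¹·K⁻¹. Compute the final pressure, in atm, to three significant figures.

P constant ⇒ V ∝ T: P₂ = P₁; V₂ = V₁·(T₂/T₁) = 0.01684 L.
V constant ⇒ P ∝ T: V₃ = V₂; P₃ = P₂·(T₃/T₂) = 4.586 atm.

P₃ ≈ 4.59 atm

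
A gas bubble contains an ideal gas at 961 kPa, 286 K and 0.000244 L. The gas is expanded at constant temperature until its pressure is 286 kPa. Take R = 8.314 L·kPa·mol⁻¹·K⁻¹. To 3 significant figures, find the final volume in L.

Isothermal, so P V is constant: T₂ = T₁; V₂ = V₁·(P₁/P₂) = 0.0008199 L.

V₂ ≈ 0.000820 L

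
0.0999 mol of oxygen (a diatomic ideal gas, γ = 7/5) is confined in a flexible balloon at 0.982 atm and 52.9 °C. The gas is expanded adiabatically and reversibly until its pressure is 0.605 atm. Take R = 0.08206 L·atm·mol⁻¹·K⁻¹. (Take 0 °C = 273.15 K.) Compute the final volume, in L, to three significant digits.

Convert: T₁ = 326.0 K.
From PV = nRT: V₁ = nRT₁/P₁ = 2.722 L.
Reversible adiabatic, γ = 7/5: T₂ = T₁·(P₂/P₁)^((γ−1)/γ) = 283.9 K; V₂ = V₁·(P₁/P₂)^(1/γ) = 3.847 L.

V₂ ≈ 3.85 L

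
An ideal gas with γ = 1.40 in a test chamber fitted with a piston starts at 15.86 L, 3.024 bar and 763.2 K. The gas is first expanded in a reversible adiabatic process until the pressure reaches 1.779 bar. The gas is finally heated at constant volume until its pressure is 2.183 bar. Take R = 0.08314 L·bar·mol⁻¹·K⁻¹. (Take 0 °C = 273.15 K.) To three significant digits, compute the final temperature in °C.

Reversible adiabatic, γ = 1.40: T₂ = T₁·(P₂/P₁)^((γ−1)/γ) = 655.9 K; V₂ = V₁·(P₁/P₂)^(1/γ) = 23.17 L.
V constant ⇒ P ∝ T: V₃ = V₂; T₃ = T₂·(P₃/P₂) = 804.8 K.

T₃ ≈ 532 °C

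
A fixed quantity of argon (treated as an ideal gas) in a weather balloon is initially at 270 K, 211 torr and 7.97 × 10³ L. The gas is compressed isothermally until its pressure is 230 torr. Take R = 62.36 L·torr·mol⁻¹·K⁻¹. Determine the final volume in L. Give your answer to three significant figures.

Isothermal, so P V is constant: T₂ = T₁; V₂ = V₁·(P₁/P₂) = 7312 L.

V₂ ≈ 7.31e+03 L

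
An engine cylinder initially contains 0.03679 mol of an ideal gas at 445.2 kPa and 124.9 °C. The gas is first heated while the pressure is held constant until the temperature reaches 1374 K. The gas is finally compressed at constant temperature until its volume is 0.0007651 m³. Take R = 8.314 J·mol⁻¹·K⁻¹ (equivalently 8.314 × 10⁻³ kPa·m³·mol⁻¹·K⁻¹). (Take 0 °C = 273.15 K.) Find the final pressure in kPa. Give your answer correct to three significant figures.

Convert: T₁ = 398.0 K.
From PV = nRT: V₁ = nRT₁/P₁ = 0.0002735 m³.
P constant ⇒ V ∝ T: P₂ = P₁; V₂ = V₁·(T₂/T₁) = 0.0009440 m³.
Isothermal, so P V is constant: T₃ = T₂; P₃ = P₂·(V₂/V₃) = 549.3 kPa.

P₃ ≈ 549 kPa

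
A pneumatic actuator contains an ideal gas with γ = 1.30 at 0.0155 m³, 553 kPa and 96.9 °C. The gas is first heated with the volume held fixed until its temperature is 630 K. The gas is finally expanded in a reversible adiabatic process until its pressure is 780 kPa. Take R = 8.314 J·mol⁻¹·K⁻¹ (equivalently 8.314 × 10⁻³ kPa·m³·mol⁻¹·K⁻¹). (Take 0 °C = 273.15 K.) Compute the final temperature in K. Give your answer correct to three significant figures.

T₃ ≈ 603 K

Convert: T₁ = 370.0 K.
Isochoric, so P/T is constant: V₂ = V₁; P₂ = P₁·(T₂/T₁) = 941.5 kPa.
Adiabatic (γ = 1.30), T V^(γ−1) and P V^γ constant: T₃ = T₂·(P₃/P₂)^((γ−1)/γ) = 603.2 K; V₃ = V₂·(P₂/P₃)^(1/γ) = 0.01791 m³.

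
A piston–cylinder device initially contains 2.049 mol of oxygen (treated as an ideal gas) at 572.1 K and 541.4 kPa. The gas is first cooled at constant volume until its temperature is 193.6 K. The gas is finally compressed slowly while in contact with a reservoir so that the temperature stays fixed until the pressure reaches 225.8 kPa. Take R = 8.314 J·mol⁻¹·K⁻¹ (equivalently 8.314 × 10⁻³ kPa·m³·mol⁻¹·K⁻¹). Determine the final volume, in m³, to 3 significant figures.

From PV = nRT: V₁ = nRT₁/P₁ = 0.01800 m³.
Isochoric, so P/T is constant: V₂ = V₁; P₂ = P₁·(T₂/T₁) = 183.2 kPa.
Isothermal, so P V is constant: T₃ = T₂; V₃ = V₂·(P₂/P₃) = 0.01461 m³.

V₃ ≈ 0.0146 m³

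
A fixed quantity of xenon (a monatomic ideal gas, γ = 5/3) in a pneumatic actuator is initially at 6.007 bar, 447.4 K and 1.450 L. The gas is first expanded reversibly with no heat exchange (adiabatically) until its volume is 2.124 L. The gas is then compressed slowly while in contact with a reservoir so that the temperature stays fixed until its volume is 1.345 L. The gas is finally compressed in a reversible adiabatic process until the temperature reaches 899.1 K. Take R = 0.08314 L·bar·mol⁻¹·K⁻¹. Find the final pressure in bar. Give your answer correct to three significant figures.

P₄ ≈ 54.3 bar

Reversible adiabatic, γ = 5/3: T₂ = T₁·(V₁/V₂)^(γ−1) = 346.9 K; P₂ = P₁·(V₁/V₂)^γ = 3.179 bar.
T constant ⇒ Boyle's law P V = const: T₃ = T₂; P₃ = P₂·(V₂/V₃) = 5.021 bar.
Reversible adiabatic, γ = 5/3: P₄ = P₃·(T₄/T₃)^(γ/(γ−1)) = 54.31 bar; V₄ = V₃·(T₃/T₄)^(1/(γ−1)) = 0.3223 L.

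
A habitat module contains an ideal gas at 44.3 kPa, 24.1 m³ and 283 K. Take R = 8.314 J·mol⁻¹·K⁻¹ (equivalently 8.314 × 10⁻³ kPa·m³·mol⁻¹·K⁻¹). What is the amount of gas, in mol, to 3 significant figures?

n ≈ 454 mol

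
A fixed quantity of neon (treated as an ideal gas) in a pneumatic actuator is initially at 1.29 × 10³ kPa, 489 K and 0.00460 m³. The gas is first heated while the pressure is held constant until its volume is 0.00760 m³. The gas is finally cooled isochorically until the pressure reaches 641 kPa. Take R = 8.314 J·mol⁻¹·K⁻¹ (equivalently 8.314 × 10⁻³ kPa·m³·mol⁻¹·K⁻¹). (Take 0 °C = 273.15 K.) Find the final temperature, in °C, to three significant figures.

T₃ ≈ 128 °C

P constant ⇒ V ∝ T: P₂ = P₁; T₂ = T₁·(V₂/V₁) = 807.9 K.
Isochoric, so P/T is constant: V₃ = V₂; T₃ = T₂·(P₃/P₂) = 401.5 K.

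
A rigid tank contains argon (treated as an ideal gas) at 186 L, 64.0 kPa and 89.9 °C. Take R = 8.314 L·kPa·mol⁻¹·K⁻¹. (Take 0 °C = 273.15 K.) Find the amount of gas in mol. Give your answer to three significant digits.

n ≈ 3.94 mol

Convert: T = 363.05 K.
PV = nRT ⇒ n = PV/(RT) = (64.0 × 186) / (8.314 × 363.05)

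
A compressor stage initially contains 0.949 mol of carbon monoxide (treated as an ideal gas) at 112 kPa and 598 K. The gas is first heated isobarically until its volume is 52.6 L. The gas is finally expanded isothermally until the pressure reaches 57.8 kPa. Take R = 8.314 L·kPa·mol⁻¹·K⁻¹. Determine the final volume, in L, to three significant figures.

V₃ ≈ 102 L

From PV = nRT: V₁ = nRT₁/P₁ = 42.13 L.
Isobaric, so V/T is constant: P₂ = P₁; T₂ = T₁·(V₂/V₁) = 746.7 K.
Isothermal, so P V is constant: T₃ = T₂; V₃ = V₂·(P₂/P₃) = 101.9 L.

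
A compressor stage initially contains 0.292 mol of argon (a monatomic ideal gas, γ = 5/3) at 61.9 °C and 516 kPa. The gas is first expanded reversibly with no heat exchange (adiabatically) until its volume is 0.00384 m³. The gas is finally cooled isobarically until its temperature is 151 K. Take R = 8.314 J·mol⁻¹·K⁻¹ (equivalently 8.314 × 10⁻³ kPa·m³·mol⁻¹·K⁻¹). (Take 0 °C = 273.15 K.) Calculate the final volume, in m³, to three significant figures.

V₃ ≈ 0.00313 m³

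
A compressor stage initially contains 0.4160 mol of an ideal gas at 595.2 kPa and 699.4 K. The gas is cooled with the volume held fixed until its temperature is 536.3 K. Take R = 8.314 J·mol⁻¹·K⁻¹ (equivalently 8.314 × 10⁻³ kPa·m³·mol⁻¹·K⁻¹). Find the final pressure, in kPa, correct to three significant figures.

P₂ ≈ 456 kPa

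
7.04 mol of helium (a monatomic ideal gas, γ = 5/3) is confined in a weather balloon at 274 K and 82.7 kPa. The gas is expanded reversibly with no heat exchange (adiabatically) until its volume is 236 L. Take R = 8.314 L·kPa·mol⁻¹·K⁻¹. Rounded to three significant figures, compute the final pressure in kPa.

From PV = nRT: V₁ = nRT₁/P₁ = 193.9 L.
Reversible adiabatic, γ = 5/3: T₂ = T₁·(V₁/V₂)^(γ−1) = 240.4 K; P₂ = P₁·(V₁/V₂)^γ = 59.62 kPa.

P₂ ≈ 59.6 kPa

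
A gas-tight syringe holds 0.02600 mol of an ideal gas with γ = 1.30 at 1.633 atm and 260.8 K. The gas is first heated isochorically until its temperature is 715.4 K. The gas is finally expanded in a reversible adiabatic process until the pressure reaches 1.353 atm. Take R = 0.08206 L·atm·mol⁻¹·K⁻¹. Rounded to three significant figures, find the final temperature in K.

T₃ ≈ 543 K

From PV = nRT: V₁ = nRT₁/P₁ = 0.3407 L.
V constant ⇒ P ∝ T: V₂ = V₁; P₂ = P₁·(T₂/T₁) = 4.479 atm.
Adiabatic (γ = 1.30), T V^(γ−1) and P V^γ constant: T₃ = T₂·(P₃/P₂)^((γ−1)/γ) = 542.7 K; V₃ = V₂·(P₂/P₃)^(1/γ) = 0.8558 L.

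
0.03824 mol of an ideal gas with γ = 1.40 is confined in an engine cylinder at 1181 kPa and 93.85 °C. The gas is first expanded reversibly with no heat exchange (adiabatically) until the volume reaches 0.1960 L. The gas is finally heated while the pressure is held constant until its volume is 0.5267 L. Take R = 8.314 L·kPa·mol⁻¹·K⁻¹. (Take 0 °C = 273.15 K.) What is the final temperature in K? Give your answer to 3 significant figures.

T₃ ≈ 750 K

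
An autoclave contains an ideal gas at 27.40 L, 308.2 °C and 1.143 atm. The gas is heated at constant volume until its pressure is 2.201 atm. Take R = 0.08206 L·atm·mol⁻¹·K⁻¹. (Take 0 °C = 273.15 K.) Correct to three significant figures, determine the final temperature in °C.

T₂ ≈ 846 °C

Convert: T₁ = 581.3 K.
Isochoric, so P/T is constant: V₂ = V₁; T₂ = T₁·(P₂/P₁) = 1119 K.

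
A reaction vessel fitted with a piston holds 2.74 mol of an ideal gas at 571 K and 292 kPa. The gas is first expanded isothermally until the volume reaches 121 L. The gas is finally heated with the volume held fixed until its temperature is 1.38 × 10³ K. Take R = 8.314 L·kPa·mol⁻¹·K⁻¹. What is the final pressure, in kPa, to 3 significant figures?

P₃ ≈ 260 kPa

From PV = nRT: V₁ = nRT₁/P₁ = 44.55 L.
Isothermal, so P V is constant: T₂ = T₁; P₂ = P₁·(V₁/V₂) = 107.5 kPa.
V constant ⇒ P ∝ T: V₃ = V₂; P₃ = P₂·(T₃/T₂) = 259.8 kPa.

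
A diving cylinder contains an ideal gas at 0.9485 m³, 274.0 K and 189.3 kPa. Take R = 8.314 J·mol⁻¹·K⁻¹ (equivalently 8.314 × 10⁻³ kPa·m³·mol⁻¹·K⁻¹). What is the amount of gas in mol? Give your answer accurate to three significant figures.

PV = nRT ⇒ n = PV/(RT) = (189.3 × 0.9485) / (8.314 × 10⁻³ × 274.0)

n ≈ 78.8 mol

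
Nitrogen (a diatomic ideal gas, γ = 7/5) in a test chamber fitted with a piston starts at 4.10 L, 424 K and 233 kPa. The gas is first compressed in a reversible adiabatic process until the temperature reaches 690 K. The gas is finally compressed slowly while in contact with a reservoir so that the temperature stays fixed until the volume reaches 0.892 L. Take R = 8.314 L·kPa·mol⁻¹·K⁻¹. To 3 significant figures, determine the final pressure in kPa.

P₃ ≈ 1.74e+03 kPa

Reversible adiabatic, γ = 7/5: P₂ = P₁·(T₂/T₁)^(γ/(γ−1)) = 1281 kPa; V₂ = V₁·(T₁/T₂)^(1/(γ−1)) = 1.214 L.
T constant ⇒ Boyle's law P V = const: T₃ = T₂; P₃ = P₂·(V₂/V₃) = 1743 kPa.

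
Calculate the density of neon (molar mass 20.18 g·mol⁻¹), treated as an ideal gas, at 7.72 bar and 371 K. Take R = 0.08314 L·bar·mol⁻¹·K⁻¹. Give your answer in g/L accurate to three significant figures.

ρ = PM/(RT) = (7.72 × 20.18) / (0.08314 × 371.0)

ρ ≈ 5.05 g/L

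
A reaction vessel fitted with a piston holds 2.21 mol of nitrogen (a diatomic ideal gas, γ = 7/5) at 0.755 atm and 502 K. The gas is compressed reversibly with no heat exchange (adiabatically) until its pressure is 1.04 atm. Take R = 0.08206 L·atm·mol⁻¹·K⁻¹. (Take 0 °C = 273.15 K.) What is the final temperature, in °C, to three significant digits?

From PV = nRT: V₁ = nRT₁/P₁ = 120.6 L.
Reversible adiabatic, γ = 7/5: T₂ = T₁·(P₂/P₁)^((γ−1)/γ) = 550.1 K; V₂ = V₁·(P₁/P₂)^(1/γ) = 95.93 L.

T₂ ≈ 277 °C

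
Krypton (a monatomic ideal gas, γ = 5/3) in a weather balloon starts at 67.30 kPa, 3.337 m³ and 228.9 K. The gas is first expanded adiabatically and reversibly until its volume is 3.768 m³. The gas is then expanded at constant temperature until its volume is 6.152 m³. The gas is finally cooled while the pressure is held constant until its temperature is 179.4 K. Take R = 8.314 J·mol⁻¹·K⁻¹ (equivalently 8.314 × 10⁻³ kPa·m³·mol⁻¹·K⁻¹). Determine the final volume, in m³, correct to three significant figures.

V₄ ≈ 5.23 m³

Reversible adiabatic, γ = 5/3: T₂ = T₁·(V₁/V₂)^(γ−1) = 211.1 K; P₂ = P₁·(V₁/V₂)^γ = 54.97 kPa.
Isothermal, so P V is constant: T₃ = T₂; P₃ = P₂·(V₂/V₃) = 33.67 kPa.
P constant ⇒ V ∝ T: P₄ = P₃; V₄ = V₃·(T₄/T₃) = 5.228 m³.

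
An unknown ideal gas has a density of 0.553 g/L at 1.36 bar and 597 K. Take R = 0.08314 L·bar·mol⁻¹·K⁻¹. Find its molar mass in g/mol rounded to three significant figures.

ρ = PM/(RT) ⇒ M = ρRT/P = (0.553 × 0.08314 × 597.0) / 1.36

M ≈ 20.2 g/mol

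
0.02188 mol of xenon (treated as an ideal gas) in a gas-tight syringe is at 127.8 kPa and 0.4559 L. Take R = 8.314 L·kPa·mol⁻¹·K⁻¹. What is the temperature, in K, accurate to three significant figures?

T ≈ 320 K

PV = nRT ⇒ T = PV/(nR) = (127.8 × 0.4559) / (0.02188 × 8.314)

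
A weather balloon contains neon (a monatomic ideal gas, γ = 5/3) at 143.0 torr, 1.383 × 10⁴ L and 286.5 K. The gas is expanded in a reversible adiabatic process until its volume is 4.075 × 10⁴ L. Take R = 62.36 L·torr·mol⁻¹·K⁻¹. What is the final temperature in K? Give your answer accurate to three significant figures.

T₂ ≈ 139 K

Reversible adiabatic, γ = 5/3: T₂ = T₁·(V₁/V₂)^(γ−1) = 139.4 K; P₂ = P₁·(V₁/V₂)^γ = 23.61 torr.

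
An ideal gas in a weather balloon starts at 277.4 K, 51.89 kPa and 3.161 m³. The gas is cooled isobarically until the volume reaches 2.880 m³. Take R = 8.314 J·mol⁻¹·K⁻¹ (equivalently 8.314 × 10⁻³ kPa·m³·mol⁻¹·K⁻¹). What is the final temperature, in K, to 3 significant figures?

T₂ ≈ 253 K

P constant ⇒ V ∝ T: P₂ = P₁; T₂ = T₁·(V₂/V₁) = 252.7 K.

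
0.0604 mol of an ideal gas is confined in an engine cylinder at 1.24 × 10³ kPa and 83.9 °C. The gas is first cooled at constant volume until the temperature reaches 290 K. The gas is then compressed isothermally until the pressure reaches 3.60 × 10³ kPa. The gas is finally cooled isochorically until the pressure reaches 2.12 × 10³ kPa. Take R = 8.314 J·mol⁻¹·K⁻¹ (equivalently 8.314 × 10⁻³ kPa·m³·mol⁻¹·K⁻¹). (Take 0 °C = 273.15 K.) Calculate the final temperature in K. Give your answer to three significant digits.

T₄ ≈ 171 K

Convert: T₁ = 357.0 K.
From PV = nRT: V₁ = nRT₁/P₁ = 0.0001446 m³.
V constant ⇒ P ∝ T: V₂ = V₁; P₂ = P₁·(T₂/T₁) = 1007 kPa.
T constant ⇒ Boyle's law P V = const: T₃ = T₂; V₃ = V₂·(P₂/P₃) = 4.045e-05 m³.
Isochoric, so P/T is constant: V₄ = V₃; T₄ = T₃·(P₄/P₃) = 170.8 K.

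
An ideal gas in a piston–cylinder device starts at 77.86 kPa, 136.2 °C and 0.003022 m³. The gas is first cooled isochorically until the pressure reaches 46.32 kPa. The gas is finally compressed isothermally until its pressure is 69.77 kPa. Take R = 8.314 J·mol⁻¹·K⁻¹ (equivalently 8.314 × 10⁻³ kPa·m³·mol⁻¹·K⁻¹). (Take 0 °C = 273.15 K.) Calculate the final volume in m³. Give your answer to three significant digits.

Convert: T₁ = 409.3 K.
V constant ⇒ P ∝ T: V₂ = V₁; T₂ = T₁·(P₂/P₁) = 243.5 K.
Isothermal, so P V is constant: T₃ = T₂; V₃ = V₂·(P₂/P₃) = 0.002006 m³.

V₃ ≈ 0.00201 m³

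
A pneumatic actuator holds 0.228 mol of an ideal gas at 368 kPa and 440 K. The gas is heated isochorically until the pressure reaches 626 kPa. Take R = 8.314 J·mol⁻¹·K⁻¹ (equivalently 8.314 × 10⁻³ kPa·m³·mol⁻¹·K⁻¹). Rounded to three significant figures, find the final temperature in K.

From PV = nRT: V₁ = nRT₁/P₁ = 0.002266 m³.
Isochoric, so P/T is constant: V₂ = V₁; T₂ = T₁·(P₂/P₁) = 748.5 K.

T₂ ≈ 748 K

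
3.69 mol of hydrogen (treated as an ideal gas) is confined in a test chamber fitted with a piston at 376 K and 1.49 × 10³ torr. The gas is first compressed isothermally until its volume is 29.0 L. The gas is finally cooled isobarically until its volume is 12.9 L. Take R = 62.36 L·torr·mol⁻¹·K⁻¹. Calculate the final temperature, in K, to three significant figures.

From PV = nRT: V₁ = nRT₁/P₁ = 58.07 L.
T constant ⇒ Boyle's law P V = const: T₂ = T₁; P₂ = P₁·(V₁/V₂) = 2983 torr.
P constant ⇒ V ∝ T: P₃ = P₂; T₃ = T₂·(V₃/V₂) = 167.3 K.

T₃ ≈ 167 K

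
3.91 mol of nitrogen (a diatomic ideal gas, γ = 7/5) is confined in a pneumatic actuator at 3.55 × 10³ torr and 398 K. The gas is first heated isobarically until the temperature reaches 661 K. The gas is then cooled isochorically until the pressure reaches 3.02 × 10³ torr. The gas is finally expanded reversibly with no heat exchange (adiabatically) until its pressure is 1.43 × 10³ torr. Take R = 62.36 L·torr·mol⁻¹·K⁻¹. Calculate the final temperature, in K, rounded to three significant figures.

T₄ ≈ 454 K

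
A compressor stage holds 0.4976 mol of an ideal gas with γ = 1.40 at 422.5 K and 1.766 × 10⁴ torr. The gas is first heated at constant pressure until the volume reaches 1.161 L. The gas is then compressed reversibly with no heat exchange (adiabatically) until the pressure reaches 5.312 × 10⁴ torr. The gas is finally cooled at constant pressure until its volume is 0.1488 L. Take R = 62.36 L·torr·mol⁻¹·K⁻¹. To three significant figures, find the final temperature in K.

From PV = nRT: V₁ = nRT₁/P₁ = 0.7424 L.
Isobaric, so V/T is constant: P₂ = P₁; T₂ = T₁·(V₂/V₁) = 660.7 K.
Adiabatic (γ = 1.40), T V^(γ−1) and P V^γ constant: T₃ = T₂·(P₃/P₂)^((γ−1)/γ) = 905.1 K; V₃ = V₂·(P₂/P₃)^(1/γ) = 0.5287 L.
Isobaric, so V/T is constant: P₄ = P₃; T₄ = T₃·(V₄/V₃) = 254.7 K.

T₄ ≈ 255 K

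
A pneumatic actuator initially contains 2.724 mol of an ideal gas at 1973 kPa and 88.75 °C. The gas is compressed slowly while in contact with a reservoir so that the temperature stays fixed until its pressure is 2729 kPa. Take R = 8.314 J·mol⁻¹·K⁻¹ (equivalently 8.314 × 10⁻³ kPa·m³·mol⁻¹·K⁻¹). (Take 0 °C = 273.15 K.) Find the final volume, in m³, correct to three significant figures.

V₂ ≈ 0.00300 m³

Convert: T₁ = 361.9 K.
From PV = nRT: V₁ = nRT₁/P₁ = 0.004154 m³.
Isothermal, so P V is constant: T₂ = T₁; V₂ = V₁·(P₁/P₂) = 0.003003 m³.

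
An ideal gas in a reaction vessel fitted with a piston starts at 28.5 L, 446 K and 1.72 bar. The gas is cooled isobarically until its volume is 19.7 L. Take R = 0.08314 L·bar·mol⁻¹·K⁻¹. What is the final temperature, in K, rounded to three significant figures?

T₂ ≈ 308 K

P constant ⇒ V ∝ T: P₂ = P₁; T₂ = T₁·(V₂/V₁) = 308.3 K.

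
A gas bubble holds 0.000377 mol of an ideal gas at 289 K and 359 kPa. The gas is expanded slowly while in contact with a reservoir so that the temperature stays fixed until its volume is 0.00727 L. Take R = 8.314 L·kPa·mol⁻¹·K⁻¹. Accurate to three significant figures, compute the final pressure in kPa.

From PV = nRT: V₁ = nRT₁/P₁ = 0.002523 L.
Isothermal, so P V is constant: T₂ = T₁; P₂ = P₁·(V₁/V₂) = 124.6 kPa.

P₂ ≈ 125 kPa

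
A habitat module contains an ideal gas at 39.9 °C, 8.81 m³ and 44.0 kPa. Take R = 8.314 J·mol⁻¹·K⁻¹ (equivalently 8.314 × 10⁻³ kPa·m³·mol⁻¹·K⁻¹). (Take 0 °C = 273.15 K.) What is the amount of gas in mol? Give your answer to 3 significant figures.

n ≈ 149 mol

Convert: T = 313.05 K.
PV = nRT ⇒ n = PV/(RT) = (44.0 × 8.81) / (8.314 × 10⁻³ × 313.05)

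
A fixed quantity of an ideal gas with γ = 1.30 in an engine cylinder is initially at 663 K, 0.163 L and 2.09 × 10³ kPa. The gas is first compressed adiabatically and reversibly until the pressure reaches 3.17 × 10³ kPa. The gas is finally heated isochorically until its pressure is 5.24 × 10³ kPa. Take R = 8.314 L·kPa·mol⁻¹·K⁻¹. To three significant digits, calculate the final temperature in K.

Reversible adiabatic, γ = 1.30: T₂ = T₁·(P₂/P₁)^((γ−1)/γ) = 729.9 K; V₂ = V₁·(P₁/P₂)^(1/γ) = 0.1183 L.
Isochoric, so P/T is constant: V₃ = V₂; T₃ = T₂·(P₃/P₂) = 1207 K.

T₃ ≈ 1.21e+03 K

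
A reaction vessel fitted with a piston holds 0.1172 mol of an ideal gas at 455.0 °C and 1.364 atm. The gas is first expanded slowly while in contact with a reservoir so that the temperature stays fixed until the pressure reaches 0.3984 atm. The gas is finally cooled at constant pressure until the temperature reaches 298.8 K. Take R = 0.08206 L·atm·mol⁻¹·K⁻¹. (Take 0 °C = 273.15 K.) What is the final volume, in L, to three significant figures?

Convert: T₁ = 728.1 K.
From PV = nRT: V₁ = nRT₁/P₁ = 5.134 L.
Isothermal, so P V is constant: T₂ = T₁; V₂ = V₁·(P₁/P₂) = 17.58 L.
Isobaric, so V/T is constant: P₃ = P₂; V₃ = V₂·(T₃/T₂) = 7.213 L.

V₃ ≈ 7.21 L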